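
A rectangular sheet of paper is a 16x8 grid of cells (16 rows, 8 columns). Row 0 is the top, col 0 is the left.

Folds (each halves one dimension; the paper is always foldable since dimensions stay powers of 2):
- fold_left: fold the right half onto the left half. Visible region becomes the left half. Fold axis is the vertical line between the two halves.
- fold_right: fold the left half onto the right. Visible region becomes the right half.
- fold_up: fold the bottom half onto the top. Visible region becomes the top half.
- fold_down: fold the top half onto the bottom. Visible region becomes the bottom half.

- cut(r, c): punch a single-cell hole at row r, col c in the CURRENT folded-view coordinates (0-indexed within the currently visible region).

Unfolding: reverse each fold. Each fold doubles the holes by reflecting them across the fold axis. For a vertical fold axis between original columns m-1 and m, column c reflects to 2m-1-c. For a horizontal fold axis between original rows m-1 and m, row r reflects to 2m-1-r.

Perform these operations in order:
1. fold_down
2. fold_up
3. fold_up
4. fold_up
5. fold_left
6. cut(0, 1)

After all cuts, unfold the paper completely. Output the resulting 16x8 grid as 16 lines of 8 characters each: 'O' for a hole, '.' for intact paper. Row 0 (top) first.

Answer: .O....O.
.O....O.
.O....O.
.O....O.
.O....O.
.O....O.
.O....O.
.O....O.
.O....O.
.O....O.
.O....O.
.O....O.
.O....O.
.O....O.
.O....O.
.O....O.

Derivation:
Op 1 fold_down: fold axis h@8; visible region now rows[8,16) x cols[0,8) = 8x8
Op 2 fold_up: fold axis h@12; visible region now rows[8,12) x cols[0,8) = 4x8
Op 3 fold_up: fold axis h@10; visible region now rows[8,10) x cols[0,8) = 2x8
Op 4 fold_up: fold axis h@9; visible region now rows[8,9) x cols[0,8) = 1x8
Op 5 fold_left: fold axis v@4; visible region now rows[8,9) x cols[0,4) = 1x4
Op 6 cut(0, 1): punch at orig (8,1); cuts so far [(8, 1)]; region rows[8,9) x cols[0,4) = 1x4
Unfold 1 (reflect across v@4): 2 holes -> [(8, 1), (8, 6)]
Unfold 2 (reflect across h@9): 4 holes -> [(8, 1), (8, 6), (9, 1), (9, 6)]
Unfold 3 (reflect across h@10): 8 holes -> [(8, 1), (8, 6), (9, 1), (9, 6), (10, 1), (10, 6), (11, 1), (11, 6)]
Unfold 4 (reflect across h@12): 16 holes -> [(8, 1), (8, 6), (9, 1), (9, 6), (10, 1), (10, 6), (11, 1), (11, 6), (12, 1), (12, 6), (13, 1), (13, 6), (14, 1), (14, 6), (15, 1), (15, 6)]
Unfold 5 (reflect across h@8): 32 holes -> [(0, 1), (0, 6), (1, 1), (1, 6), (2, 1), (2, 6), (3, 1), (3, 6), (4, 1), (4, 6), (5, 1), (5, 6), (6, 1), (6, 6), (7, 1), (7, 6), (8, 1), (8, 6), (9, 1), (9, 6), (10, 1), (10, 6), (11, 1), (11, 6), (12, 1), (12, 6), (13, 1), (13, 6), (14, 1), (14, 6), (15, 1), (15, 6)]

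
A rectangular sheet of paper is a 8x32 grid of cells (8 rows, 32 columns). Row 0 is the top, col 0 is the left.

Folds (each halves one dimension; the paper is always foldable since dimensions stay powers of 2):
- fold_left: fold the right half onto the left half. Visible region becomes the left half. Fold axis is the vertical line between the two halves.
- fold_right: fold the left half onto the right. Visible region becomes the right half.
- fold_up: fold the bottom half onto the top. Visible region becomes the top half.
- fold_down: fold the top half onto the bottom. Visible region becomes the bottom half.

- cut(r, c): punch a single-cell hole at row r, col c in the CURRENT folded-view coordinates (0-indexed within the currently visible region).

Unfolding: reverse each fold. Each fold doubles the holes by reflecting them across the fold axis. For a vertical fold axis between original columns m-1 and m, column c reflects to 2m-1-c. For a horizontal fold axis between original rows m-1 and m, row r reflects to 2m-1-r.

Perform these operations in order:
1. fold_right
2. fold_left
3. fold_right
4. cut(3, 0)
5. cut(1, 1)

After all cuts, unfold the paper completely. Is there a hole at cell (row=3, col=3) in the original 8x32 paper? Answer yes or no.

Answer: yes

Derivation:
Op 1 fold_right: fold axis v@16; visible region now rows[0,8) x cols[16,32) = 8x16
Op 2 fold_left: fold axis v@24; visible region now rows[0,8) x cols[16,24) = 8x8
Op 3 fold_right: fold axis v@20; visible region now rows[0,8) x cols[20,24) = 8x4
Op 4 cut(3, 0): punch at orig (3,20); cuts so far [(3, 20)]; region rows[0,8) x cols[20,24) = 8x4
Op 5 cut(1, 1): punch at orig (1,21); cuts so far [(1, 21), (3, 20)]; region rows[0,8) x cols[20,24) = 8x4
Unfold 1 (reflect across v@20): 4 holes -> [(1, 18), (1, 21), (3, 19), (3, 20)]
Unfold 2 (reflect across v@24): 8 holes -> [(1, 18), (1, 21), (1, 26), (1, 29), (3, 19), (3, 20), (3, 27), (3, 28)]
Unfold 3 (reflect across v@16): 16 holes -> [(1, 2), (1, 5), (1, 10), (1, 13), (1, 18), (1, 21), (1, 26), (1, 29), (3, 3), (3, 4), (3, 11), (3, 12), (3, 19), (3, 20), (3, 27), (3, 28)]
Holes: [(1, 2), (1, 5), (1, 10), (1, 13), (1, 18), (1, 21), (1, 26), (1, 29), (3, 3), (3, 4), (3, 11), (3, 12), (3, 19), (3, 20), (3, 27), (3, 28)]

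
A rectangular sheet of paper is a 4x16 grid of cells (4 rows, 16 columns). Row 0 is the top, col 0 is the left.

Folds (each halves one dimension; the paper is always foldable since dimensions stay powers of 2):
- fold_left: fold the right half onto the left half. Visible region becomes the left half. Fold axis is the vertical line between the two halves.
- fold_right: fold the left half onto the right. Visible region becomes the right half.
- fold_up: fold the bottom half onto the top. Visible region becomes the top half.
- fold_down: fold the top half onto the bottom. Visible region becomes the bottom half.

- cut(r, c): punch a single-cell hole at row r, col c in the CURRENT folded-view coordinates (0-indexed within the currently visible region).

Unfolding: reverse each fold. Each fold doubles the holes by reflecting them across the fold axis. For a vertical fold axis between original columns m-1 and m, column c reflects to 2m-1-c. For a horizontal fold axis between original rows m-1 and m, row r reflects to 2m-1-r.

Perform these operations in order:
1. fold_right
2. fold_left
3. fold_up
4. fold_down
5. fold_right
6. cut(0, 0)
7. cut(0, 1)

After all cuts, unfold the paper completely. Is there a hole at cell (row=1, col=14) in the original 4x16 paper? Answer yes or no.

Op 1 fold_right: fold axis v@8; visible region now rows[0,4) x cols[8,16) = 4x8
Op 2 fold_left: fold axis v@12; visible region now rows[0,4) x cols[8,12) = 4x4
Op 3 fold_up: fold axis h@2; visible region now rows[0,2) x cols[8,12) = 2x4
Op 4 fold_down: fold axis h@1; visible region now rows[1,2) x cols[8,12) = 1x4
Op 5 fold_right: fold axis v@10; visible region now rows[1,2) x cols[10,12) = 1x2
Op 6 cut(0, 0): punch at orig (1,10); cuts so far [(1, 10)]; region rows[1,2) x cols[10,12) = 1x2
Op 7 cut(0, 1): punch at orig (1,11); cuts so far [(1, 10), (1, 11)]; region rows[1,2) x cols[10,12) = 1x2
Unfold 1 (reflect across v@10): 4 holes -> [(1, 8), (1, 9), (1, 10), (1, 11)]
Unfold 2 (reflect across h@1): 8 holes -> [(0, 8), (0, 9), (0, 10), (0, 11), (1, 8), (1, 9), (1, 10), (1, 11)]
Unfold 3 (reflect across h@2): 16 holes -> [(0, 8), (0, 9), (0, 10), (0, 11), (1, 8), (1, 9), (1, 10), (1, 11), (2, 8), (2, 9), (2, 10), (2, 11), (3, 8), (3, 9), (3, 10), (3, 11)]
Unfold 4 (reflect across v@12): 32 holes -> [(0, 8), (0, 9), (0, 10), (0, 11), (0, 12), (0, 13), (0, 14), (0, 15), (1, 8), (1, 9), (1, 10), (1, 11), (1, 12), (1, 13), (1, 14), (1, 15), (2, 8), (2, 9), (2, 10), (2, 11), (2, 12), (2, 13), (2, 14), (2, 15), (3, 8), (3, 9), (3, 10), (3, 11), (3, 12), (3, 13), (3, 14), (3, 15)]
Unfold 5 (reflect across v@8): 64 holes -> [(0, 0), (0, 1), (0, 2), (0, 3), (0, 4), (0, 5), (0, 6), (0, 7), (0, 8), (0, 9), (0, 10), (0, 11), (0, 12), (0, 13), (0, 14), (0, 15), (1, 0), (1, 1), (1, 2), (1, 3), (1, 4), (1, 5), (1, 6), (1, 7), (1, 8), (1, 9), (1, 10), (1, 11), (1, 12), (1, 13), (1, 14), (1, 15), (2, 0), (2, 1), (2, 2), (2, 3), (2, 4), (2, 5), (2, 6), (2, 7), (2, 8), (2, 9), (2, 10), (2, 11), (2, 12), (2, 13), (2, 14), (2, 15), (3, 0), (3, 1), (3, 2), (3, 3), (3, 4), (3, 5), (3, 6), (3, 7), (3, 8), (3, 9), (3, 10), (3, 11), (3, 12), (3, 13), (3, 14), (3, 15)]
Holes: [(0, 0), (0, 1), (0, 2), (0, 3), (0, 4), (0, 5), (0, 6), (0, 7), (0, 8), (0, 9), (0, 10), (0, 11), (0, 12), (0, 13), (0, 14), (0, 15), (1, 0), (1, 1), (1, 2), (1, 3), (1, 4), (1, 5), (1, 6), (1, 7), (1, 8), (1, 9), (1, 10), (1, 11), (1, 12), (1, 13), (1, 14), (1, 15), (2, 0), (2, 1), (2, 2), (2, 3), (2, 4), (2, 5), (2, 6), (2, 7), (2, 8), (2, 9), (2, 10), (2, 11), (2, 12), (2, 13), (2, 14), (2, 15), (3, 0), (3, 1), (3, 2), (3, 3), (3, 4), (3, 5), (3, 6), (3, 7), (3, 8), (3, 9), (3, 10), (3, 11), (3, 12), (3, 13), (3, 14), (3, 15)]

Answer: yes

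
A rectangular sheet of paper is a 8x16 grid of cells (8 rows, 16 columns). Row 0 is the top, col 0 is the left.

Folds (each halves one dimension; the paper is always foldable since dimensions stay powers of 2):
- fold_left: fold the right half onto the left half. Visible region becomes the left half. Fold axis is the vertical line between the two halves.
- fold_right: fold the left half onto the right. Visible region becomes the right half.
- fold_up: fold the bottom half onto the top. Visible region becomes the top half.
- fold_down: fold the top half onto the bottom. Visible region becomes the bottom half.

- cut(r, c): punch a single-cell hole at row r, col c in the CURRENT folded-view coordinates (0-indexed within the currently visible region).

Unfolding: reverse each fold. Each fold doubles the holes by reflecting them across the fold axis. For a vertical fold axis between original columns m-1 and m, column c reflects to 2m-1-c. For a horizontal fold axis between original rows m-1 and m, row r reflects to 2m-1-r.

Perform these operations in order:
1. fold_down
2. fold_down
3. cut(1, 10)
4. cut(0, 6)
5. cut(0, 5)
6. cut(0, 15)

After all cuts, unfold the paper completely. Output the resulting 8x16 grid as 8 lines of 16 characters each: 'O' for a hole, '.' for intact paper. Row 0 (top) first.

Answer: ..........O.....
.....OO........O
.....OO........O
..........O.....
..........O.....
.....OO........O
.....OO........O
..........O.....

Derivation:
Op 1 fold_down: fold axis h@4; visible region now rows[4,8) x cols[0,16) = 4x16
Op 2 fold_down: fold axis h@6; visible region now rows[6,8) x cols[0,16) = 2x16
Op 3 cut(1, 10): punch at orig (7,10); cuts so far [(7, 10)]; region rows[6,8) x cols[0,16) = 2x16
Op 4 cut(0, 6): punch at orig (6,6); cuts so far [(6, 6), (7, 10)]; region rows[6,8) x cols[0,16) = 2x16
Op 5 cut(0, 5): punch at orig (6,5); cuts so far [(6, 5), (6, 6), (7, 10)]; region rows[6,8) x cols[0,16) = 2x16
Op 6 cut(0, 15): punch at orig (6,15); cuts so far [(6, 5), (6, 6), (6, 15), (7, 10)]; region rows[6,8) x cols[0,16) = 2x16
Unfold 1 (reflect across h@6): 8 holes -> [(4, 10), (5, 5), (5, 6), (5, 15), (6, 5), (6, 6), (6, 15), (7, 10)]
Unfold 2 (reflect across h@4): 16 holes -> [(0, 10), (1, 5), (1, 6), (1, 15), (2, 5), (2, 6), (2, 15), (3, 10), (4, 10), (5, 5), (5, 6), (5, 15), (6, 5), (6, 6), (6, 15), (7, 10)]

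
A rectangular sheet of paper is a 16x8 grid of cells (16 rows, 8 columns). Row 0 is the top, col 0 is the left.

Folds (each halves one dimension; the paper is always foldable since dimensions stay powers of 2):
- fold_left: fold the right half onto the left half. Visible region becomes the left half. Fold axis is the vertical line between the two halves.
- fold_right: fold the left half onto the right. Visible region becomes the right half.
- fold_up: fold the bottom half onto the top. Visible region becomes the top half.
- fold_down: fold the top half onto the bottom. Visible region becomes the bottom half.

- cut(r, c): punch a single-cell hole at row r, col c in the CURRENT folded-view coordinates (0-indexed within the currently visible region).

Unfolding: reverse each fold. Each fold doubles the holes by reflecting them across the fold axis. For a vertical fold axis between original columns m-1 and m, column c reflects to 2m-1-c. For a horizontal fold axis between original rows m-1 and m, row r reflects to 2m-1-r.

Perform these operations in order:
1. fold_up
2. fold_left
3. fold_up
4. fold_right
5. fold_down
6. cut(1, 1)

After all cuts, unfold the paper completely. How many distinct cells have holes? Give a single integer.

Answer: 32

Derivation:
Op 1 fold_up: fold axis h@8; visible region now rows[0,8) x cols[0,8) = 8x8
Op 2 fold_left: fold axis v@4; visible region now rows[0,8) x cols[0,4) = 8x4
Op 3 fold_up: fold axis h@4; visible region now rows[0,4) x cols[0,4) = 4x4
Op 4 fold_right: fold axis v@2; visible region now rows[0,4) x cols[2,4) = 4x2
Op 5 fold_down: fold axis h@2; visible region now rows[2,4) x cols[2,4) = 2x2
Op 6 cut(1, 1): punch at orig (3,3); cuts so far [(3, 3)]; region rows[2,4) x cols[2,4) = 2x2
Unfold 1 (reflect across h@2): 2 holes -> [(0, 3), (3, 3)]
Unfold 2 (reflect across v@2): 4 holes -> [(0, 0), (0, 3), (3, 0), (3, 3)]
Unfold 3 (reflect across h@4): 8 holes -> [(0, 0), (0, 3), (3, 0), (3, 3), (4, 0), (4, 3), (7, 0), (7, 3)]
Unfold 4 (reflect across v@4): 16 holes -> [(0, 0), (0, 3), (0, 4), (0, 7), (3, 0), (3, 3), (3, 4), (3, 7), (4, 0), (4, 3), (4, 4), (4, 7), (7, 0), (7, 3), (7, 4), (7, 7)]
Unfold 5 (reflect across h@8): 32 holes -> [(0, 0), (0, 3), (0, 4), (0, 7), (3, 0), (3, 3), (3, 4), (3, 7), (4, 0), (4, 3), (4, 4), (4, 7), (7, 0), (7, 3), (7, 4), (7, 7), (8, 0), (8, 3), (8, 4), (8, 7), (11, 0), (11, 3), (11, 4), (11, 7), (12, 0), (12, 3), (12, 4), (12, 7), (15, 0), (15, 3), (15, 4), (15, 7)]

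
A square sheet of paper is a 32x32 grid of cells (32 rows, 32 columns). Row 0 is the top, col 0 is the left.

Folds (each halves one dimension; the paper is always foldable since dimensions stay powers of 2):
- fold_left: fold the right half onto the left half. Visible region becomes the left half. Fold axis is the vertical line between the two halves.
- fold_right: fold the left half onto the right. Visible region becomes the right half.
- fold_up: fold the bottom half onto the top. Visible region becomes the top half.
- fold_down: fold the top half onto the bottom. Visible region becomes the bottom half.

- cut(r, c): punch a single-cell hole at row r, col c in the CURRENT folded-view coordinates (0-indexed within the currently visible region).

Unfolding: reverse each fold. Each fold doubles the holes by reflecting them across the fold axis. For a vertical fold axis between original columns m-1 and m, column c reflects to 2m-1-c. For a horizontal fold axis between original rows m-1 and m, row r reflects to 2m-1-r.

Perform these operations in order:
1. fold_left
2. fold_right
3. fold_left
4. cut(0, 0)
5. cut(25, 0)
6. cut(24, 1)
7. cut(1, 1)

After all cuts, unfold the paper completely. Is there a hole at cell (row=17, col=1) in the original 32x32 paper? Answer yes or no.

Answer: no

Derivation:
Op 1 fold_left: fold axis v@16; visible region now rows[0,32) x cols[0,16) = 32x16
Op 2 fold_right: fold axis v@8; visible region now rows[0,32) x cols[8,16) = 32x8
Op 3 fold_left: fold axis v@12; visible region now rows[0,32) x cols[8,12) = 32x4
Op 4 cut(0, 0): punch at orig (0,8); cuts so far [(0, 8)]; region rows[0,32) x cols[8,12) = 32x4
Op 5 cut(25, 0): punch at orig (25,8); cuts so far [(0, 8), (25, 8)]; region rows[0,32) x cols[8,12) = 32x4
Op 6 cut(24, 1): punch at orig (24,9); cuts so far [(0, 8), (24, 9), (25, 8)]; region rows[0,32) x cols[8,12) = 32x4
Op 7 cut(1, 1): punch at orig (1,9); cuts so far [(0, 8), (1, 9), (24, 9), (25, 8)]; region rows[0,32) x cols[8,12) = 32x4
Unfold 1 (reflect across v@12): 8 holes -> [(0, 8), (0, 15), (1, 9), (1, 14), (24, 9), (24, 14), (25, 8), (25, 15)]
Unfold 2 (reflect across v@8): 16 holes -> [(0, 0), (0, 7), (0, 8), (0, 15), (1, 1), (1, 6), (1, 9), (1, 14), (24, 1), (24, 6), (24, 9), (24, 14), (25, 0), (25, 7), (25, 8), (25, 15)]
Unfold 3 (reflect across v@16): 32 holes -> [(0, 0), (0, 7), (0, 8), (0, 15), (0, 16), (0, 23), (0, 24), (0, 31), (1, 1), (1, 6), (1, 9), (1, 14), (1, 17), (1, 22), (1, 25), (1, 30), (24, 1), (24, 6), (24, 9), (24, 14), (24, 17), (24, 22), (24, 25), (24, 30), (25, 0), (25, 7), (25, 8), (25, 15), (25, 16), (25, 23), (25, 24), (25, 31)]
Holes: [(0, 0), (0, 7), (0, 8), (0, 15), (0, 16), (0, 23), (0, 24), (0, 31), (1, 1), (1, 6), (1, 9), (1, 14), (1, 17), (1, 22), (1, 25), (1, 30), (24, 1), (24, 6), (24, 9), (24, 14), (24, 17), (24, 22), (24, 25), (24, 30), (25, 0), (25, 7), (25, 8), (25, 15), (25, 16), (25, 23), (25, 24), (25, 31)]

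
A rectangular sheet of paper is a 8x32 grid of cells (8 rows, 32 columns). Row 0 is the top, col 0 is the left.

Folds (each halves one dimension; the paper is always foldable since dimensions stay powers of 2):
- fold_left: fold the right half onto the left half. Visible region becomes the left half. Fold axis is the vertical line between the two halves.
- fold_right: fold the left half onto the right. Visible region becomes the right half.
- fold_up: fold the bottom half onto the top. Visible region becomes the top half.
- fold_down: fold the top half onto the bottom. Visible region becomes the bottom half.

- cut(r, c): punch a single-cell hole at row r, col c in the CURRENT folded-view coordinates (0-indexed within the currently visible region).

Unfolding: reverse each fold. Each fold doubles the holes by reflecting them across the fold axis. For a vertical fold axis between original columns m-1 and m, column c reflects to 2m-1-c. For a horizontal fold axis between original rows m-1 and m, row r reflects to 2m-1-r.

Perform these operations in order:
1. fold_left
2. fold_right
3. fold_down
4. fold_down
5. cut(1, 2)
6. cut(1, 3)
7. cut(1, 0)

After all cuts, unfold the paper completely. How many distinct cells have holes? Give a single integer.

Op 1 fold_left: fold axis v@16; visible region now rows[0,8) x cols[0,16) = 8x16
Op 2 fold_right: fold axis v@8; visible region now rows[0,8) x cols[8,16) = 8x8
Op 3 fold_down: fold axis h@4; visible region now rows[4,8) x cols[8,16) = 4x8
Op 4 fold_down: fold axis h@6; visible region now rows[6,8) x cols[8,16) = 2x8
Op 5 cut(1, 2): punch at orig (7,10); cuts so far [(7, 10)]; region rows[6,8) x cols[8,16) = 2x8
Op 6 cut(1, 3): punch at orig (7,11); cuts so far [(7, 10), (7, 11)]; region rows[6,8) x cols[8,16) = 2x8
Op 7 cut(1, 0): punch at orig (7,8); cuts so far [(7, 8), (7, 10), (7, 11)]; region rows[6,8) x cols[8,16) = 2x8
Unfold 1 (reflect across h@6): 6 holes -> [(4, 8), (4, 10), (4, 11), (7, 8), (7, 10), (7, 11)]
Unfold 2 (reflect across h@4): 12 holes -> [(0, 8), (0, 10), (0, 11), (3, 8), (3, 10), (3, 11), (4, 8), (4, 10), (4, 11), (7, 8), (7, 10), (7, 11)]
Unfold 3 (reflect across v@8): 24 holes -> [(0, 4), (0, 5), (0, 7), (0, 8), (0, 10), (0, 11), (3, 4), (3, 5), (3, 7), (3, 8), (3, 10), (3, 11), (4, 4), (4, 5), (4, 7), (4, 8), (4, 10), (4, 11), (7, 4), (7, 5), (7, 7), (7, 8), (7, 10), (7, 11)]
Unfold 4 (reflect across v@16): 48 holes -> [(0, 4), (0, 5), (0, 7), (0, 8), (0, 10), (0, 11), (0, 20), (0, 21), (0, 23), (0, 24), (0, 26), (0, 27), (3, 4), (3, 5), (3, 7), (3, 8), (3, 10), (3, 11), (3, 20), (3, 21), (3, 23), (3, 24), (3, 26), (3, 27), (4, 4), (4, 5), (4, 7), (4, 8), (4, 10), (4, 11), (4, 20), (4, 21), (4, 23), (4, 24), (4, 26), (4, 27), (7, 4), (7, 5), (7, 7), (7, 8), (7, 10), (7, 11), (7, 20), (7, 21), (7, 23), (7, 24), (7, 26), (7, 27)]

Answer: 48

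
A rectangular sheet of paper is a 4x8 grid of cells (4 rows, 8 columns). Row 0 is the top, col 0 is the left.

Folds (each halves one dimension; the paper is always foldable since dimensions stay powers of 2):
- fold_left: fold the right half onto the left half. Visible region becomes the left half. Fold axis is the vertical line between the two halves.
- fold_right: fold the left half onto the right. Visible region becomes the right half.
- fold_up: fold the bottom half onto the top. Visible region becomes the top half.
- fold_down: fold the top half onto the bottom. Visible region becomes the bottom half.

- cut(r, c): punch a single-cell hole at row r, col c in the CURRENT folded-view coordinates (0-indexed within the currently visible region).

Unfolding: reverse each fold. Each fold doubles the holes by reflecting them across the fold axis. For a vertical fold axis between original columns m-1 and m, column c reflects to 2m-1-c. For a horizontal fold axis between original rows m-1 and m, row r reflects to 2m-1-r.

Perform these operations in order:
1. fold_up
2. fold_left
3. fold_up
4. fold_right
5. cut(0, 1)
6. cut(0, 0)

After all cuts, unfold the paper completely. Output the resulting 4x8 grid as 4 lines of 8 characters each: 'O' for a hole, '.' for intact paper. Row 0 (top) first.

Answer: OOOOOOOO
OOOOOOOO
OOOOOOOO
OOOOOOOO

Derivation:
Op 1 fold_up: fold axis h@2; visible region now rows[0,2) x cols[0,8) = 2x8
Op 2 fold_left: fold axis v@4; visible region now rows[0,2) x cols[0,4) = 2x4
Op 3 fold_up: fold axis h@1; visible region now rows[0,1) x cols[0,4) = 1x4
Op 4 fold_right: fold axis v@2; visible region now rows[0,1) x cols[2,4) = 1x2
Op 5 cut(0, 1): punch at orig (0,3); cuts so far [(0, 3)]; region rows[0,1) x cols[2,4) = 1x2
Op 6 cut(0, 0): punch at orig (0,2); cuts so far [(0, 2), (0, 3)]; region rows[0,1) x cols[2,4) = 1x2
Unfold 1 (reflect across v@2): 4 holes -> [(0, 0), (0, 1), (0, 2), (0, 3)]
Unfold 2 (reflect across h@1): 8 holes -> [(0, 0), (0, 1), (0, 2), (0, 3), (1, 0), (1, 1), (1, 2), (1, 3)]
Unfold 3 (reflect across v@4): 16 holes -> [(0, 0), (0, 1), (0, 2), (0, 3), (0, 4), (0, 5), (0, 6), (0, 7), (1, 0), (1, 1), (1, 2), (1, 3), (1, 4), (1, 5), (1, 6), (1, 7)]
Unfold 4 (reflect across h@2): 32 holes -> [(0, 0), (0, 1), (0, 2), (0, 3), (0, 4), (0, 5), (0, 6), (0, 7), (1, 0), (1, 1), (1, 2), (1, 3), (1, 4), (1, 5), (1, 6), (1, 7), (2, 0), (2, 1), (2, 2), (2, 3), (2, 4), (2, 5), (2, 6), (2, 7), (3, 0), (3, 1), (3, 2), (3, 3), (3, 4), (3, 5), (3, 6), (3, 7)]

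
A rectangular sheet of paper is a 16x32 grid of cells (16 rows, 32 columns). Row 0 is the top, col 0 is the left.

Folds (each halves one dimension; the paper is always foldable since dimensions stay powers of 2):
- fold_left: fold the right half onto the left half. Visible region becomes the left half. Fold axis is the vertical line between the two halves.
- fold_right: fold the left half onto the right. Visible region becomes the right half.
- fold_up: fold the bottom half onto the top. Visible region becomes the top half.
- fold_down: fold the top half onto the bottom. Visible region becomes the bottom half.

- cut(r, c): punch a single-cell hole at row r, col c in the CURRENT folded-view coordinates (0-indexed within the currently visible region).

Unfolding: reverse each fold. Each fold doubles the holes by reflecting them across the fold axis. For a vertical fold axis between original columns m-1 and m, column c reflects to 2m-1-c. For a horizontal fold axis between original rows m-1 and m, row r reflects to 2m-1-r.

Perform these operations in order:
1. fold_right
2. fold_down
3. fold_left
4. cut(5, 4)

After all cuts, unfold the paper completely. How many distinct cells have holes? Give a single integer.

Op 1 fold_right: fold axis v@16; visible region now rows[0,16) x cols[16,32) = 16x16
Op 2 fold_down: fold axis h@8; visible region now rows[8,16) x cols[16,32) = 8x16
Op 3 fold_left: fold axis v@24; visible region now rows[8,16) x cols[16,24) = 8x8
Op 4 cut(5, 4): punch at orig (13,20); cuts so far [(13, 20)]; region rows[8,16) x cols[16,24) = 8x8
Unfold 1 (reflect across v@24): 2 holes -> [(13, 20), (13, 27)]
Unfold 2 (reflect across h@8): 4 holes -> [(2, 20), (2, 27), (13, 20), (13, 27)]
Unfold 3 (reflect across v@16): 8 holes -> [(2, 4), (2, 11), (2, 20), (2, 27), (13, 4), (13, 11), (13, 20), (13, 27)]

Answer: 8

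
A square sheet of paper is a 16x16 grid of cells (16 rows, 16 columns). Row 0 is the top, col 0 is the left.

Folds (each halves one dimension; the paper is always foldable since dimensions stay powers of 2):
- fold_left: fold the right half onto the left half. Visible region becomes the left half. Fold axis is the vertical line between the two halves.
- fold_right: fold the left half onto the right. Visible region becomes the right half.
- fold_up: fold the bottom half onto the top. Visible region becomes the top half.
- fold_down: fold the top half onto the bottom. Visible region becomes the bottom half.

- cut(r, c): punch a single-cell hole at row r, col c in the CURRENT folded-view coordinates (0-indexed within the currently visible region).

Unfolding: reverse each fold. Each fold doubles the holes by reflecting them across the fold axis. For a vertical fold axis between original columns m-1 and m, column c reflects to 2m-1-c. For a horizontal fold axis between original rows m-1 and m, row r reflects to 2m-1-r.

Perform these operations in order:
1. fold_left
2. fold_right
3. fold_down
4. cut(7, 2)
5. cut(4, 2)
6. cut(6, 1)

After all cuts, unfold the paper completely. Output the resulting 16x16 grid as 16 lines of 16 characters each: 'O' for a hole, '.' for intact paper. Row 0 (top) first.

Answer: .O....O..O....O.
..O..O....O..O..
................
.O....O..O....O.
................
................
................
................
................
................
................
................
.O....O..O....O.
................
..O..O....O..O..
.O....O..O....O.

Derivation:
Op 1 fold_left: fold axis v@8; visible region now rows[0,16) x cols[0,8) = 16x8
Op 2 fold_right: fold axis v@4; visible region now rows[0,16) x cols[4,8) = 16x4
Op 3 fold_down: fold axis h@8; visible region now rows[8,16) x cols[4,8) = 8x4
Op 4 cut(7, 2): punch at orig (15,6); cuts so far [(15, 6)]; region rows[8,16) x cols[4,8) = 8x4
Op 5 cut(4, 2): punch at orig (12,6); cuts so far [(12, 6), (15, 6)]; region rows[8,16) x cols[4,8) = 8x4
Op 6 cut(6, 1): punch at orig (14,5); cuts so far [(12, 6), (14, 5), (15, 6)]; region rows[8,16) x cols[4,8) = 8x4
Unfold 1 (reflect across h@8): 6 holes -> [(0, 6), (1, 5), (3, 6), (12, 6), (14, 5), (15, 6)]
Unfold 2 (reflect across v@4): 12 holes -> [(0, 1), (0, 6), (1, 2), (1, 5), (3, 1), (3, 6), (12, 1), (12, 6), (14, 2), (14, 5), (15, 1), (15, 6)]
Unfold 3 (reflect across v@8): 24 holes -> [(0, 1), (0, 6), (0, 9), (0, 14), (1, 2), (1, 5), (1, 10), (1, 13), (3, 1), (3, 6), (3, 9), (3, 14), (12, 1), (12, 6), (12, 9), (12, 14), (14, 2), (14, 5), (14, 10), (14, 13), (15, 1), (15, 6), (15, 9), (15, 14)]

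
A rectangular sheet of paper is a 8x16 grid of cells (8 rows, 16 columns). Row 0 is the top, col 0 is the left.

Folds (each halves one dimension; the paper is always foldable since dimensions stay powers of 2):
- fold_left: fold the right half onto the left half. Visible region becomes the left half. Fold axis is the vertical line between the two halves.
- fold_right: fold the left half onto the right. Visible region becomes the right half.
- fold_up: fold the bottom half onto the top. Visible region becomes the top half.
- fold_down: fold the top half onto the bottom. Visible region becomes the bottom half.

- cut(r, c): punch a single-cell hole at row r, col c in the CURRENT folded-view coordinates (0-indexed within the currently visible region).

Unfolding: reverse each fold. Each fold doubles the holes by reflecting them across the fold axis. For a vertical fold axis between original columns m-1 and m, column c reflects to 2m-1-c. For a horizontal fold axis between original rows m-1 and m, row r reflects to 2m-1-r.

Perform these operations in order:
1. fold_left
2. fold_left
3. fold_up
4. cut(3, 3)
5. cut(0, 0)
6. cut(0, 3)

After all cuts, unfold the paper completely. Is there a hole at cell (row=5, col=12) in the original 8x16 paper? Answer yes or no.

Answer: no

Derivation:
Op 1 fold_left: fold axis v@8; visible region now rows[0,8) x cols[0,8) = 8x8
Op 2 fold_left: fold axis v@4; visible region now rows[0,8) x cols[0,4) = 8x4
Op 3 fold_up: fold axis h@4; visible region now rows[0,4) x cols[0,4) = 4x4
Op 4 cut(3, 3): punch at orig (3,3); cuts so far [(3, 3)]; region rows[0,4) x cols[0,4) = 4x4
Op 5 cut(0, 0): punch at orig (0,0); cuts so far [(0, 0), (3, 3)]; region rows[0,4) x cols[0,4) = 4x4
Op 6 cut(0, 3): punch at orig (0,3); cuts so far [(0, 0), (0, 3), (3, 3)]; region rows[0,4) x cols[0,4) = 4x4
Unfold 1 (reflect across h@4): 6 holes -> [(0, 0), (0, 3), (3, 3), (4, 3), (7, 0), (7, 3)]
Unfold 2 (reflect across v@4): 12 holes -> [(0, 0), (0, 3), (0, 4), (0, 7), (3, 3), (3, 4), (4, 3), (4, 4), (7, 0), (7, 3), (7, 4), (7, 7)]
Unfold 3 (reflect across v@8): 24 holes -> [(0, 0), (0, 3), (0, 4), (0, 7), (0, 8), (0, 11), (0, 12), (0, 15), (3, 3), (3, 4), (3, 11), (3, 12), (4, 3), (4, 4), (4, 11), (4, 12), (7, 0), (7, 3), (7, 4), (7, 7), (7, 8), (7, 11), (7, 12), (7, 15)]
Holes: [(0, 0), (0, 3), (0, 4), (0, 7), (0, 8), (0, 11), (0, 12), (0, 15), (3, 3), (3, 4), (3, 11), (3, 12), (4, 3), (4, 4), (4, 11), (4, 12), (7, 0), (7, 3), (7, 4), (7, 7), (7, 8), (7, 11), (7, 12), (7, 15)]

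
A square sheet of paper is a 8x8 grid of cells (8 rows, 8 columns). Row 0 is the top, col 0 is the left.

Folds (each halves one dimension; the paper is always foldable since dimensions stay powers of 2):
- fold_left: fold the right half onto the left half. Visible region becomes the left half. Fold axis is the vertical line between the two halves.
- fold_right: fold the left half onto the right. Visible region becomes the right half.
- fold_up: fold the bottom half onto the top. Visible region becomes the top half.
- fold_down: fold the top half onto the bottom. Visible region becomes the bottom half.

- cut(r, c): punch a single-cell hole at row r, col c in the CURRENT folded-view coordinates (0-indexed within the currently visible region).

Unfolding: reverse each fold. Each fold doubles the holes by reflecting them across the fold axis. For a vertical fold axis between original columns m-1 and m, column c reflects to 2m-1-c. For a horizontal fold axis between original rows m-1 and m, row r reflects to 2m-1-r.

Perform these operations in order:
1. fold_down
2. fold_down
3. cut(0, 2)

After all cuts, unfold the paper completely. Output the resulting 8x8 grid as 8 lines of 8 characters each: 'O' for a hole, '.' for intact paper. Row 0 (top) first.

Op 1 fold_down: fold axis h@4; visible region now rows[4,8) x cols[0,8) = 4x8
Op 2 fold_down: fold axis h@6; visible region now rows[6,8) x cols[0,8) = 2x8
Op 3 cut(0, 2): punch at orig (6,2); cuts so far [(6, 2)]; region rows[6,8) x cols[0,8) = 2x8
Unfold 1 (reflect across h@6): 2 holes -> [(5, 2), (6, 2)]
Unfold 2 (reflect across h@4): 4 holes -> [(1, 2), (2, 2), (5, 2), (6, 2)]

Answer: ........
..O.....
..O.....
........
........
..O.....
..O.....
........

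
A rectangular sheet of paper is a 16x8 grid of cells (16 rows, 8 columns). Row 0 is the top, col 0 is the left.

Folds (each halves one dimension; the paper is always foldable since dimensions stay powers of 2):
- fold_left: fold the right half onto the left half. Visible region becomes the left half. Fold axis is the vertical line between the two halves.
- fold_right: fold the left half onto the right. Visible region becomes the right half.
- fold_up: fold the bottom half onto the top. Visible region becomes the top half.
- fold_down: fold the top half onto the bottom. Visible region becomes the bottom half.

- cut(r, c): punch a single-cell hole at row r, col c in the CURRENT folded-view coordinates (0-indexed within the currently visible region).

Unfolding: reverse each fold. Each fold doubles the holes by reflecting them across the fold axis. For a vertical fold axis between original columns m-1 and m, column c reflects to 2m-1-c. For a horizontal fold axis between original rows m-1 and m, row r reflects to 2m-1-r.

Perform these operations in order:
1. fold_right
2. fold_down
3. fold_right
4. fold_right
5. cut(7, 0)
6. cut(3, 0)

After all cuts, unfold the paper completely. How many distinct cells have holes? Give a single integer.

Answer: 32

Derivation:
Op 1 fold_right: fold axis v@4; visible region now rows[0,16) x cols[4,8) = 16x4
Op 2 fold_down: fold axis h@8; visible region now rows[8,16) x cols[4,8) = 8x4
Op 3 fold_right: fold axis v@6; visible region now rows[8,16) x cols[6,8) = 8x2
Op 4 fold_right: fold axis v@7; visible region now rows[8,16) x cols[7,8) = 8x1
Op 5 cut(7, 0): punch at orig (15,7); cuts so far [(15, 7)]; region rows[8,16) x cols[7,8) = 8x1
Op 6 cut(3, 0): punch at orig (11,7); cuts so far [(11, 7), (15, 7)]; region rows[8,16) x cols[7,8) = 8x1
Unfold 1 (reflect across v@7): 4 holes -> [(11, 6), (11, 7), (15, 6), (15, 7)]
Unfold 2 (reflect across v@6): 8 holes -> [(11, 4), (11, 5), (11, 6), (11, 7), (15, 4), (15, 5), (15, 6), (15, 7)]
Unfold 3 (reflect across h@8): 16 holes -> [(0, 4), (0, 5), (0, 6), (0, 7), (4, 4), (4, 5), (4, 6), (4, 7), (11, 4), (11, 5), (11, 6), (11, 7), (15, 4), (15, 5), (15, 6), (15, 7)]
Unfold 4 (reflect across v@4): 32 holes -> [(0, 0), (0, 1), (0, 2), (0, 3), (0, 4), (0, 5), (0, 6), (0, 7), (4, 0), (4, 1), (4, 2), (4, 3), (4, 4), (4, 5), (4, 6), (4, 7), (11, 0), (11, 1), (11, 2), (11, 3), (11, 4), (11, 5), (11, 6), (11, 7), (15, 0), (15, 1), (15, 2), (15, 3), (15, 4), (15, 5), (15, 6), (15, 7)]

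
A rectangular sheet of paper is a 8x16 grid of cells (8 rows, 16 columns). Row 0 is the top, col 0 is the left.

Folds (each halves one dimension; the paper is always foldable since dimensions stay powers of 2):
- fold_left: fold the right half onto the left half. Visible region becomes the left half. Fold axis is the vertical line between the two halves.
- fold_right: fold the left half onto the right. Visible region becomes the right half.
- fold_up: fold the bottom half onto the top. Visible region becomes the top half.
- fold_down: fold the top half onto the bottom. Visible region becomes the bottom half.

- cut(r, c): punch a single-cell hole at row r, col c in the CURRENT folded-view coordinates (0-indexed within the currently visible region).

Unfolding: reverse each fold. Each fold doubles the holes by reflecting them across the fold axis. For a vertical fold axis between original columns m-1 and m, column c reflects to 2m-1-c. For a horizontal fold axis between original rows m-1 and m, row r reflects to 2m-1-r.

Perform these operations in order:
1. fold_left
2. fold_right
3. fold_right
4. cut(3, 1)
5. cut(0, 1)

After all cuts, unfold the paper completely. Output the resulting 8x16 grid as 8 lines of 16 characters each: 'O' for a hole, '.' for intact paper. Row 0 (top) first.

Op 1 fold_left: fold axis v@8; visible region now rows[0,8) x cols[0,8) = 8x8
Op 2 fold_right: fold axis v@4; visible region now rows[0,8) x cols[4,8) = 8x4
Op 3 fold_right: fold axis v@6; visible region now rows[0,8) x cols[6,8) = 8x2
Op 4 cut(3, 1): punch at orig (3,7); cuts so far [(3, 7)]; region rows[0,8) x cols[6,8) = 8x2
Op 5 cut(0, 1): punch at orig (0,7); cuts so far [(0, 7), (3, 7)]; region rows[0,8) x cols[6,8) = 8x2
Unfold 1 (reflect across v@6): 4 holes -> [(0, 4), (0, 7), (3, 4), (3, 7)]
Unfold 2 (reflect across v@4): 8 holes -> [(0, 0), (0, 3), (0, 4), (0, 7), (3, 0), (3, 3), (3, 4), (3, 7)]
Unfold 3 (reflect across v@8): 16 holes -> [(0, 0), (0, 3), (0, 4), (0, 7), (0, 8), (0, 11), (0, 12), (0, 15), (3, 0), (3, 3), (3, 4), (3, 7), (3, 8), (3, 11), (3, 12), (3, 15)]

Answer: O..OO..OO..OO..O
................
................
O..OO..OO..OO..O
................
................
................
................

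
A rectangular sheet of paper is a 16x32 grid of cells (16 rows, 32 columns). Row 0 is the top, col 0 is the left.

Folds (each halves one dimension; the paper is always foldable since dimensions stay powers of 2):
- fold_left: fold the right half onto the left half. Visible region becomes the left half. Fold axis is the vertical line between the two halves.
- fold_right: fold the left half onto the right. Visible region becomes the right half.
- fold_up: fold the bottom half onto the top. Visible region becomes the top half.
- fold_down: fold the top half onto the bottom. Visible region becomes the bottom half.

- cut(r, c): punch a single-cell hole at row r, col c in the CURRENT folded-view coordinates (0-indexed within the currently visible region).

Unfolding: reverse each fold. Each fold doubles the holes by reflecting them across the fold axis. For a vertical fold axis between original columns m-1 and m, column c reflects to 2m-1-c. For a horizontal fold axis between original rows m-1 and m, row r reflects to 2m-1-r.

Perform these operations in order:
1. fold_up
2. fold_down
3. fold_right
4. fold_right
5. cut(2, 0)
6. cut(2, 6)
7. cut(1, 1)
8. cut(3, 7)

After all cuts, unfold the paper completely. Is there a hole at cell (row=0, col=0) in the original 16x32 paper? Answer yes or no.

Op 1 fold_up: fold axis h@8; visible region now rows[0,8) x cols[0,32) = 8x32
Op 2 fold_down: fold axis h@4; visible region now rows[4,8) x cols[0,32) = 4x32
Op 3 fold_right: fold axis v@16; visible region now rows[4,8) x cols[16,32) = 4x16
Op 4 fold_right: fold axis v@24; visible region now rows[4,8) x cols[24,32) = 4x8
Op 5 cut(2, 0): punch at orig (6,24); cuts so far [(6, 24)]; region rows[4,8) x cols[24,32) = 4x8
Op 6 cut(2, 6): punch at orig (6,30); cuts so far [(6, 24), (6, 30)]; region rows[4,8) x cols[24,32) = 4x8
Op 7 cut(1, 1): punch at orig (5,25); cuts so far [(5, 25), (6, 24), (6, 30)]; region rows[4,8) x cols[24,32) = 4x8
Op 8 cut(3, 7): punch at orig (7,31); cuts so far [(5, 25), (6, 24), (6, 30), (7, 31)]; region rows[4,8) x cols[24,32) = 4x8
Unfold 1 (reflect across v@24): 8 holes -> [(5, 22), (5, 25), (6, 17), (6, 23), (6, 24), (6, 30), (7, 16), (7, 31)]
Unfold 2 (reflect across v@16): 16 holes -> [(5, 6), (5, 9), (5, 22), (5, 25), (6, 1), (6, 7), (6, 8), (6, 14), (6, 17), (6, 23), (6, 24), (6, 30), (7, 0), (7, 15), (7, 16), (7, 31)]
Unfold 3 (reflect across h@4): 32 holes -> [(0, 0), (0, 15), (0, 16), (0, 31), (1, 1), (1, 7), (1, 8), (1, 14), (1, 17), (1, 23), (1, 24), (1, 30), (2, 6), (2, 9), (2, 22), (2, 25), (5, 6), (5, 9), (5, 22), (5, 25), (6, 1), (6, 7), (6, 8), (6, 14), (6, 17), (6, 23), (6, 24), (6, 30), (7, 0), (7, 15), (7, 16), (7, 31)]
Unfold 4 (reflect across h@8): 64 holes -> [(0, 0), (0, 15), (0, 16), (0, 31), (1, 1), (1, 7), (1, 8), (1, 14), (1, 17), (1, 23), (1, 24), (1, 30), (2, 6), (2, 9), (2, 22), (2, 25), (5, 6), (5, 9), (5, 22), (5, 25), (6, 1), (6, 7), (6, 8), (6, 14), (6, 17), (6, 23), (6, 24), (6, 30), (7, 0), (7, 15), (7, 16), (7, 31), (8, 0), (8, 15), (8, 16), (8, 31), (9, 1), (9, 7), (9, 8), (9, 14), (9, 17), (9, 23), (9, 24), (9, 30), (10, 6), (10, 9), (10, 22), (10, 25), (13, 6), (13, 9), (13, 22), (13, 25), (14, 1), (14, 7), (14, 8), (14, 14), (14, 17), (14, 23), (14, 24), (14, 30), (15, 0), (15, 15), (15, 16), (15, 31)]
Holes: [(0, 0), (0, 15), (0, 16), (0, 31), (1, 1), (1, 7), (1, 8), (1, 14), (1, 17), (1, 23), (1, 24), (1, 30), (2, 6), (2, 9), (2, 22), (2, 25), (5, 6), (5, 9), (5, 22), (5, 25), (6, 1), (6, 7), (6, 8), (6, 14), (6, 17), (6, 23), (6, 24), (6, 30), (7, 0), (7, 15), (7, 16), (7, 31), (8, 0), (8, 15), (8, 16), (8, 31), (9, 1), (9, 7), (9, 8), (9, 14), (9, 17), (9, 23), (9, 24), (9, 30), (10, 6), (10, 9), (10, 22), (10, 25), (13, 6), (13, 9), (13, 22), (13, 25), (14, 1), (14, 7), (14, 8), (14, 14), (14, 17), (14, 23), (14, 24), (14, 30), (15, 0), (15, 15), (15, 16), (15, 31)]

Answer: yes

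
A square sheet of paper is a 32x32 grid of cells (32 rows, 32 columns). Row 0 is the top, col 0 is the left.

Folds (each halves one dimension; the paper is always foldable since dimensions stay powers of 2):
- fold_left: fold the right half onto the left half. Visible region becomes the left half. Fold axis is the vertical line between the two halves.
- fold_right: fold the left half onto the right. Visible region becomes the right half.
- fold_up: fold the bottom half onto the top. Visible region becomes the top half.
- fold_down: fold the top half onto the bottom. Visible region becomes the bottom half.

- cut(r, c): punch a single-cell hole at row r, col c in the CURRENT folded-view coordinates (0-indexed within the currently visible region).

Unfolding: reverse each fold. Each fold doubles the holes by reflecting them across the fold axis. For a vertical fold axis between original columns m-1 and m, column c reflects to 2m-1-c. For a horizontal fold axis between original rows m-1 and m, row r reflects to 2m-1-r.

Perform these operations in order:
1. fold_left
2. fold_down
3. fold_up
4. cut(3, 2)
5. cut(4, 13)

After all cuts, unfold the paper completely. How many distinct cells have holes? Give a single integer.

Op 1 fold_left: fold axis v@16; visible region now rows[0,32) x cols[0,16) = 32x16
Op 2 fold_down: fold axis h@16; visible region now rows[16,32) x cols[0,16) = 16x16
Op 3 fold_up: fold axis h@24; visible region now rows[16,24) x cols[0,16) = 8x16
Op 4 cut(3, 2): punch at orig (19,2); cuts so far [(19, 2)]; region rows[16,24) x cols[0,16) = 8x16
Op 5 cut(4, 13): punch at orig (20,13); cuts so far [(19, 2), (20, 13)]; region rows[16,24) x cols[0,16) = 8x16
Unfold 1 (reflect across h@24): 4 holes -> [(19, 2), (20, 13), (27, 13), (28, 2)]
Unfold 2 (reflect across h@16): 8 holes -> [(3, 2), (4, 13), (11, 13), (12, 2), (19, 2), (20, 13), (27, 13), (28, 2)]
Unfold 3 (reflect across v@16): 16 holes -> [(3, 2), (3, 29), (4, 13), (4, 18), (11, 13), (11, 18), (12, 2), (12, 29), (19, 2), (19, 29), (20, 13), (20, 18), (27, 13), (27, 18), (28, 2), (28, 29)]

Answer: 16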